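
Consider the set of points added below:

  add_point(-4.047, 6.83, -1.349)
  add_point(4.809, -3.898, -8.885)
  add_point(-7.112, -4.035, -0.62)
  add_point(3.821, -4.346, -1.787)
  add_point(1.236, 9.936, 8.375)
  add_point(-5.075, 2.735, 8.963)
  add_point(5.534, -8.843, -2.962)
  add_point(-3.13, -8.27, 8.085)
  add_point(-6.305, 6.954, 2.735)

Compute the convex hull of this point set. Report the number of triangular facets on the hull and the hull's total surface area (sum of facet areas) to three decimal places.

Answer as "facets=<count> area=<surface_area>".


8 of the 9 inputs are extreme points: [0, 1, 2, 4, 5, 6, 7, 8].

Triangle areas on the boundary:
  f1: (p1, p6, p2) → 52.3428
  f2: (p1, p4, p6) → 85.4082
  f3: (p7, p6, p2) → 67.3108
  f4: (p7, p4, p6) → 130.9909
  f5: (p0, p1, p2) → 79.0414
  f6: (p0, p1, p4) → 85.8654
  f7: (p5, p7, p2) → 53.8218
  f8: (p5, p7, p4) → 42.2739
  f9: (p8, p0, p4) → 22.8345
  f10: (p8, p5, p4) → 34.1185
  f11: (p8, p0, p2) → 26.0568
  f12: (p8, p5, p2) → 42.1573
Σ area = 722.222

Check V−E+F: 8 − 18 + 12 = 2.

facets=12 area=722.222


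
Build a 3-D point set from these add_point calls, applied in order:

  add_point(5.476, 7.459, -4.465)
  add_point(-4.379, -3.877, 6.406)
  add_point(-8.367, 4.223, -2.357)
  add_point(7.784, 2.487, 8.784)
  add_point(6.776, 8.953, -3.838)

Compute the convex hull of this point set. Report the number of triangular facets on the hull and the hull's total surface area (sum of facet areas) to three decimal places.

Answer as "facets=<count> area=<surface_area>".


facets=6 area=413.447

Points on the hull: [0, 1, 2, 3, 4] (5 of 5).

Triangle areas on the boundary:
  f1: (p1, p3, p2) → 87.1912
  f2: (p0, p1, p2) → 90.2581
  f3: (p0, p1, p3) → 98.8965
  f4: (p4, p3, p2) → 111.9841
  f5: (p4, p0, p2) → 10.3519
  f6: (p4, p0, p3) → 14.7655
Σ area = 413.447

Check V−E+F: 5 − 9 + 6 = 2.


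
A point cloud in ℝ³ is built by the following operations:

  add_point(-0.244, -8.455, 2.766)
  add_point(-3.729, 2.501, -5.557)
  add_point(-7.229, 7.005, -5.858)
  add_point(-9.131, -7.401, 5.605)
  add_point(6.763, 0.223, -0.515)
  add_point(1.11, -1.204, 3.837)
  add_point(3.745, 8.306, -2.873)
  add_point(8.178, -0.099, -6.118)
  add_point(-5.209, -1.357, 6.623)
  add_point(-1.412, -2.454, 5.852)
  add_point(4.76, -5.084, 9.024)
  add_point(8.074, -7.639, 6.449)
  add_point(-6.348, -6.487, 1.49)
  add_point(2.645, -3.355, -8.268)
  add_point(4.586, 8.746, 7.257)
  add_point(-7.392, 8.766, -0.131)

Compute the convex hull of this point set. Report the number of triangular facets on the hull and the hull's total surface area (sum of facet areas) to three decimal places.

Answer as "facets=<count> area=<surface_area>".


12 of the 16 inputs are extreme points: [0, 2, 3, 6, 7, 8, 10, 11, 12, 13, 14, 15].

Area of each hull facet:
  f1: (p2, p13, p7) → 48.4973
  f2: (p2, p15, p3) → 51.6213
  f3: (p12, p2, p3) → 33.2880
  f4: (p12, p2, p13) → 90.5243
  f5: (p11, p13, p7) → 49.6036
  f6: (p11, p14, p7) → 109.1368
  f7: (p11, p14, p10) → 30.4548
  f8: (p11, p10, p3) → 31.9755
  f9: (p8, p10, p3) → 38.5394
  f10: (p8, p14, p10) → 70.4175
  f11: (p8, p15, p3) → 38.7325
  f12: (p8, p14, p15) → 78.1989
  f13: (p6, p14, p15) → 57.6485
  f14: (p6, p2, p15) → 33.1579
  f15: (p6, p14, p7) → 48.3700
  f16: (p6, p2, p7) → 55.7356
  f17: (p0, p12, p13) → 40.7218
  f18: (p0, p11, p13) → 56.7171
  f19: (p0, p12, p3) → 15.7496
  f20: (p0, p11, p3) → 29.2997
Σ area = 1008.390

Euler: V−E+F = 12−30+20 = 2.

facets=20 area=1008.390


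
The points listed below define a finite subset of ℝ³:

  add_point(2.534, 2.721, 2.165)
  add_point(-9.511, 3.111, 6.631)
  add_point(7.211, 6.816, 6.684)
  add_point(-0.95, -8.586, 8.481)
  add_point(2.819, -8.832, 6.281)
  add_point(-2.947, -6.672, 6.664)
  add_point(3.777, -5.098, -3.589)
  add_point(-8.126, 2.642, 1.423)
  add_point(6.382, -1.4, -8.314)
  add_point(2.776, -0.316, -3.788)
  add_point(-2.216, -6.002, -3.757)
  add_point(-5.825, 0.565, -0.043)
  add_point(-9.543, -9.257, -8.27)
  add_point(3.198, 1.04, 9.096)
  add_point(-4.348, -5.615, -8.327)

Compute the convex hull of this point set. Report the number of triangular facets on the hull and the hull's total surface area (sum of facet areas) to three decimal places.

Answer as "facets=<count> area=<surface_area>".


Hull vertices (10/15): indices [1, 2, 3, 4, 6, 7, 8, 12, 13, 14].

Facet areas (half cross-product norm):
  f1: (p1, p13, p2) → 45.8456
  f2: (p4, p13, p2) → 28.0872
  f3: (p7, p14, p12) → 41.9765
  f4: (p7, p1, p12) → 31.7186
  f5: (p7, p1, p2) → 45.1022
  f6: (p8, p14, p12) → 8.5988
  f7: (p8, p4, p2) → 120.7942
  f8: (p8, p7, p2) → 128.7608
  f9: (p8, p7, p14) → 76.7464
  f10: (p3, p1, p12) → 128.8681
  f11: (p3, p4, p12) → 41.1065
  f12: (p3, p1, p13) → 66.6574
  f13: (p3, p4, p13) → 22.1607
  f14: (p6, p4, p12) → 77.4629
  f15: (p6, p8, p12) → 46.0629
  f16: (p6, p8, p4) → 14.5137
Σ area = 924.462

Euler characteristic 10−24+16 = 2 ✓

facets=16 area=924.462


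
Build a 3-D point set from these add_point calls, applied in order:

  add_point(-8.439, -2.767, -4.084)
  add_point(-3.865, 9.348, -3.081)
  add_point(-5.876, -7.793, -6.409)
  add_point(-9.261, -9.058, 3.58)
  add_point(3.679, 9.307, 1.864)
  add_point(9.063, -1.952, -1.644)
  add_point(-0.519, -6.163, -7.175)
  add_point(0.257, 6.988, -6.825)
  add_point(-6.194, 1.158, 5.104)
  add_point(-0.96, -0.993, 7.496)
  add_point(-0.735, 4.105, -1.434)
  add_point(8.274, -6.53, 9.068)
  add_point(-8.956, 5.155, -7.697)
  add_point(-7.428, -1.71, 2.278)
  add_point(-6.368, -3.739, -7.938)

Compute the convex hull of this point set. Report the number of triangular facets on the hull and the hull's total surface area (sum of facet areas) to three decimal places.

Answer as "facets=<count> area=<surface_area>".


Hull vertices (13/15): indices [0, 1, 2, 3, 4, 5, 6, 7, 8, 9, 11, 12, 14].

Triangle areas on the boundary:
  f1: (p8, p12, p3) → 73.4835
  f2: (p8, p12, p1) → 47.3535
  f3: (p4, p11, p5) → 75.5258
  f4: (p4, p8, p1) → 51.9858
  f5: (p6, p11, p5) → 67.1834
  f6: (p0, p12, p3) → 19.9138
  f7: (p0, p12, p14) → 19.3756
  f8: (p9, p4, p11) → 67.6994
  f9: (p9, p4, p8) → 38.3565
  f10: (p9, p11, p3) → 63.6776
  f11: (p9, p8, p3) → 33.0781
  f12: (p7, p12, p14) → 43.5537
  f13: (p7, p6, p14) → 39.7812
  f14: (p7, p6, p5) → 70.9680
  f15: (p7, p12, p1) → 24.1462
  f16: (p7, p4, p5) → 59.3786
  f17: (p7, p4, p1) → 26.5305
  f18: (p2, p11, p3) → 98.4314
  f19: (p2, p6, p11) → 49.3476
  f20: (p2, p6, p14) → 12.0509
  f21: (p2, p0, p3) → 29.7874
  f22: (p2, p0, p14) → 9.7607
Σ area = 1021.369

Euler: V−E+F = 13−33+22 = 2.

facets=22 area=1021.369


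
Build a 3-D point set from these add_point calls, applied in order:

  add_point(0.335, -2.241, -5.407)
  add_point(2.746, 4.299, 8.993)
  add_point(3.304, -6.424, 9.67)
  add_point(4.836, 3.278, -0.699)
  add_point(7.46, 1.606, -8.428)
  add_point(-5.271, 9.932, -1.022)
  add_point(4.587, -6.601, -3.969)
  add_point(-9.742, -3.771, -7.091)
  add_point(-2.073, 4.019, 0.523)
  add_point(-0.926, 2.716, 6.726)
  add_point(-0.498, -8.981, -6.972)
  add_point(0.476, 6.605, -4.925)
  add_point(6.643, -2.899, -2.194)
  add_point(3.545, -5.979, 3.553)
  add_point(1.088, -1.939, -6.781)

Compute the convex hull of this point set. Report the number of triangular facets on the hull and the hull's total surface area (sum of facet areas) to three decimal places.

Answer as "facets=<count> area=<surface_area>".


11 of the 15 inputs are extreme points: [1, 2, 3, 4, 5, 6, 7, 9, 10, 11, 12].

Facet areas (half cross-product norm):
  f1: (p10, p4, p7) → 70.1065
  f2: (p10, p2, p7) → 90.8094
  f3: (p11, p4, p7) → 68.0216
  f4: (p11, p5, p7) → 56.1526
  f5: (p9, p5, p7) → 88.0135
  f6: (p9, p2, p7) → 92.0061
  f7: (p6, p10, p4) → 29.3282
  f8: (p6, p10, p2) → 39.9825
  f9: (p1, p11, p5) → 52.4044
  f10: (p1, p9, p5) → 23.8705
  f11: (p1, p9, p2) → 23.8033
  f12: (p12, p6, p4) → 17.3789
  f13: (p12, p6, p2) → 29.4243
  f14: (p12, p1, p4) → 49.6368
  f15: (p12, p1, p2) → 65.3612
  f16: (p3, p11, p4) → 27.7603
  f17: (p3, p1, p4) → 6.2423
  f18: (p3, p1, p11) → 31.4366
Σ area = 861.739

Euler: V−E+F = 11−27+18 = 2.

facets=18 area=861.739


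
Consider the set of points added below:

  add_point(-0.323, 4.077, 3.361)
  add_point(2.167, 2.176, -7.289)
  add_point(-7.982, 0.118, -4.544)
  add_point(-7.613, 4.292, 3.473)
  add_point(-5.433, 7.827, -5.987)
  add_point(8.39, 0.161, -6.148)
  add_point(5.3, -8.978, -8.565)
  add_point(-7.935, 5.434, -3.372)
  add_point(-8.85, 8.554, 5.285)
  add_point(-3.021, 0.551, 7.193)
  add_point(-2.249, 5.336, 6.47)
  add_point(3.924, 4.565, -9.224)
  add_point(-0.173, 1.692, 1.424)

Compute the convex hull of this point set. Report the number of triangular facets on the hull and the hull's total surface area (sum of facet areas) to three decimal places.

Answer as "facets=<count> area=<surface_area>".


facets=16 area=698.724

Hull vertices (10/13): indices [2, 3, 4, 5, 6, 7, 8, 9, 10, 11].

Triangle areas on the boundary:
  f1: (p9, p6, p5) → 87.3192
  f2: (p10, p9, p8) → 17.3515
  f3: (p10, p9, p5) → 42.2188
  f4: (p3, p9, p8) → 15.0213
  f5: (p11, p6, p5) → 33.4125
  f6: (p11, p10, p5) → 58.3289
  f7: (p11, p4, p8) → 50.2912
  f8: (p11, p10, p8) → 61.5696
  f9: (p2, p11, p6) → 89.2586
  f10: (p2, p11, p4) → 42.9512
  f11: (p2, p9, p6) → 105.5186
  f12: (p2, p3, p9) → 30.6197
  f13: (p2, p3, p8) → 14.7077
  f14: (p7, p4, p8) → 18.0617
  f15: (p7, p2, p8) → 21.3425
  f16: (p7, p2, p4) → 10.7512
Σ area = 698.724

Euler: V−E+F = 10−24+16 = 2.


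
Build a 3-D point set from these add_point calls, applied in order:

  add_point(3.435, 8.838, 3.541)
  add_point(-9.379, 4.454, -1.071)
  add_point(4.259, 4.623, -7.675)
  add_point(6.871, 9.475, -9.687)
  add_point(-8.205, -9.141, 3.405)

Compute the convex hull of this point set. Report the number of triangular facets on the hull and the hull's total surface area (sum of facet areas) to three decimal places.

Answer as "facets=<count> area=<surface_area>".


Hull vertices (5/5): indices [0, 1, 2, 3, 4].

Area of each hull facet:
  f1: (p0, p3, p1) → 97.6151
  f2: (p0, p4, p1) → 102.0324
  f3: (p2, p3, p1) → 36.8420
  f4: (p2, p4, p1) → 108.5223
  f5: (p2, p0, p3) → 35.1625
  f6: (p2, p0, p4) → 124.0835
Σ area = 504.258

Check V−E+F: 5 − 9 + 6 = 2.

facets=6 area=504.258


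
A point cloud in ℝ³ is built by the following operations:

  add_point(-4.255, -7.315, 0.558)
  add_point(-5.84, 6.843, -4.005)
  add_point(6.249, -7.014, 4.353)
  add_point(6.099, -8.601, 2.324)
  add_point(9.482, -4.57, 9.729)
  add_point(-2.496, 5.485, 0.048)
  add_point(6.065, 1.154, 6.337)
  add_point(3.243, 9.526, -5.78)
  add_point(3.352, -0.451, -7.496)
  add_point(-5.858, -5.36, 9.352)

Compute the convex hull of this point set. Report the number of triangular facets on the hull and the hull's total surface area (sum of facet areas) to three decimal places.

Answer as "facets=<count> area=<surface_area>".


facets=14 area=779.567

Points on the hull: [0, 1, 3, 4, 5, 6, 7, 8, 9] (9 of 10).

Triangle areas on the boundary:
  f1: (p8, p7, p4) → 94.6738
  f2: (p1, p8, p7) → 47.4344
  f3: (p6, p4, p9) → 51.9368
  f4: (p6, p7, p4) → 26.6743
  f5: (p3, p4, p9) → 63.5102
  f6: (p3, p8, p4) → 53.9591
  f7: (p5, p1, p9) → 34.0943
  f8: (p5, p6, p9) → 74.9573
  f9: (p5, p1, p7) → 24.2543
  f10: (p5, p6, p7) → 52.2686
  f11: (p0, p3, p9) → 48.3804
  f12: (p0, p3, p8) → 63.0780
  f13: (p0, p1, p9) → 68.2610
  f14: (p0, p1, p8) → 76.0850
Σ area = 779.567

Euler characteristic 9−21+14 = 2 ✓


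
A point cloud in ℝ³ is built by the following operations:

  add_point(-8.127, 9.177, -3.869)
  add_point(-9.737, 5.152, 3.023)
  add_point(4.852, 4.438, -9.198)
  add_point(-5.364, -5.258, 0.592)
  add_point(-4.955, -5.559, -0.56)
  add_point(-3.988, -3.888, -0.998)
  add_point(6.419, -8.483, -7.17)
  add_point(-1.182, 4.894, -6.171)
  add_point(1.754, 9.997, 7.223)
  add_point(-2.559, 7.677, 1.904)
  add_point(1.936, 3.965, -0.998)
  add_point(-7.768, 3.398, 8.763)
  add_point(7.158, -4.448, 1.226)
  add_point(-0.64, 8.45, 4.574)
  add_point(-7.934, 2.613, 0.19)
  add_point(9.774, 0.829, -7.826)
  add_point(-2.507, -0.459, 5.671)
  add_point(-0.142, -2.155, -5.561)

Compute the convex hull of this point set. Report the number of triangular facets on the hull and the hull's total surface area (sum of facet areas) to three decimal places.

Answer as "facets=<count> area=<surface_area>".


Points on the hull: [0, 1, 2, 3, 4, 6, 8, 11, 12, 14, 15, 16, 17] (13 of 18).

Triangle areas on the boundary:
  f1: (p0, p8, p1) → 53.3784
  f2: (p11, p8, p1) → 36.9025
  f3: (p14, p0, p1) → 16.0146
  f4: (p2, p6, p15) → 29.6940
  f5: (p2, p8, p15) → 54.7125
  f6: (p2, p0, p8) → 105.2193
  f7: (p12, p11, p8) → 95.1337
  f8: (p12, p6, p15) → 43.0084
  f9: (p12, p8, p15) → 89.2679
  f10: (p17, p2, p6) → 41.7877
  f11: (p17, p2, p0) → 61.4397
  f12: (p3, p12, p6) → 58.0211
  f13: (p3, p11, p1) → 35.9027
  f14: (p16, p12, p11) → 9.0939
  f15: (p16, p3, p11) → 25.5048
  f16: (p16, p3, p12) → 42.3004
  f17: (p4, p17, p6) → 34.6170
  f18: (p4, p3, p6) → 5.3621
  f19: (p4, p17, p0) → 53.8206
  f20: (p4, p14, p0) → 21.9317
  f21: (p4, p14, p1) → 11.7588
  f22: (p4, p3, p1) → 6.1604
Σ area = 931.032

Euler: V−E+F = 13−33+22 = 2.

facets=22 area=931.032


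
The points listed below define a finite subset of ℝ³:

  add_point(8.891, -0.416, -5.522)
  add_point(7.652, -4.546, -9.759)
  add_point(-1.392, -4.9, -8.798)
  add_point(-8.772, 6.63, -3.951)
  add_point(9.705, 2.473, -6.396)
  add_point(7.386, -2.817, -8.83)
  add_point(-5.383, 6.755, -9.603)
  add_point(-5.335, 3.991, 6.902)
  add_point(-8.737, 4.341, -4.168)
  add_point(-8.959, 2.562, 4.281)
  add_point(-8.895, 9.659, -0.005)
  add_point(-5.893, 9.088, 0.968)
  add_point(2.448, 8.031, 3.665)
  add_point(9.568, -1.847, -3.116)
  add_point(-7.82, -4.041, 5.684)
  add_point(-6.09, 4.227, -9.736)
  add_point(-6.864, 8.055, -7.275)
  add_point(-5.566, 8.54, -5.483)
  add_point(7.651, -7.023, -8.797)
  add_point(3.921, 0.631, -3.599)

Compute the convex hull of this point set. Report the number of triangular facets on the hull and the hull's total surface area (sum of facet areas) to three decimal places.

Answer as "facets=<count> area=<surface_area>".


facets=28 area=934.976

Points on the hull: [1, 2, 3, 4, 6, 7, 8, 9, 10, 12, 13, 14, 15, 16, 17, 18] (16 of 20).

Area of each hull facet:
  f1: (p13, p18, p4) → 21.3958
  f2: (p8, p2, p15) → 31.5114
  f3: (p1, p18, p4) → 8.0185
  f4: (p1, p2, p18) → 12.0590
  f5: (p1, p2, p15) → 42.8109
  f6: (p6, p1, p4) → 64.1616
  f7: (p6, p1, p15) → 20.4994
  f8: (p14, p13, p18) → 77.6230
  f9: (p14, p2, p18) → 67.3281
  f10: (p14, p8, p9) → 27.1616
  f11: (p14, p8, p2) → 79.9201
  f12: (p12, p13, p4) → 36.5381
  f13: (p3, p8, p15) → 7.0466
  f14: (p3, p10, p9) → 20.5009
  f15: (p3, p8, p9) → 9.8678
  f16: (p7, p10, p9) → 19.4594
  f17: (p7, p12, p10) → 44.0873
  f18: (p7, p14, p9) → 16.0506
  f19: (p7, p14, p13) → 79.4444
  f20: (p7, p12, p13) → 62.3891
  f21: (p17, p12, p10) → 37.9181
  f22: (p17, p6, p4) → 35.9417
  f23: (p17, p12, p4) → 81.2625
  f24: (p16, p17, p10) → 6.7233
  f25: (p16, p17, p6) → 3.1401
  f26: (p16, p3, p10) → 9.1156
  f27: (p16, p6, p15) → 3.8003
  f28: (p16, p3, p15) → 9.2010
Σ area = 934.976

Euler: V−E+F = 16−42+28 = 2.


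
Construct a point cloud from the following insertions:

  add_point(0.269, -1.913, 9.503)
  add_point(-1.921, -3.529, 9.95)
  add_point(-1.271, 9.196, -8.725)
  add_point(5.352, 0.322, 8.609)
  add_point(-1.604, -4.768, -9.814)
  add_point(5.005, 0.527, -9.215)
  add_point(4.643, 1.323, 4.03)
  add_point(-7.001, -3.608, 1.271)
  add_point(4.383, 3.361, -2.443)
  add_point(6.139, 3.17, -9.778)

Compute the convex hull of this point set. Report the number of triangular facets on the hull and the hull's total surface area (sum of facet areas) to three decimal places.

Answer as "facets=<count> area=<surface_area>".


facets=14 area=638.006

9 of the 10 inputs are extreme points: [0, 1, 2, 3, 4, 5, 7, 8, 9].

Facet areas (half cross-product norm):
  f1: (p1, p2, p7) → 81.8528
  f2: (p4, p2, p7) → 85.7327
  f3: (p4, p2, p9) → 53.0641
  f4: (p4, p1, p7) → 51.8769
  f5: (p3, p4, p1) → 81.6907
  f6: (p8, p2, p9) → 34.5564
  f7: (p8, p3, p9) → 18.2005
  f8: (p8, p3, p2) → 36.6568
  f9: (p0, p1, p2) → 27.2395
  f10: (p0, p3, p2) → 57.8356
  f11: (p0, p3, p1) → 1.6820
  f12: (p5, p4, p9) → 6.5497
  f13: (p5, p3, p9) → 25.6231
  f14: (p5, p3, p4) → 75.4457
Σ area = 638.006

Check V−E+F: 9 − 21 + 14 = 2.


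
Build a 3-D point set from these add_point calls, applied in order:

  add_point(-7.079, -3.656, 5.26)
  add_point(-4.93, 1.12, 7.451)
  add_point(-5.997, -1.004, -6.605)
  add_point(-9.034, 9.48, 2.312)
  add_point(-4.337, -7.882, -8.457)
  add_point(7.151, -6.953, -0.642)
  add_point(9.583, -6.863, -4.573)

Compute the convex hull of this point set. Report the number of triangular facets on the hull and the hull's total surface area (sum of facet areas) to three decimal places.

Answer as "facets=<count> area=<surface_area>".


Points on the hull: [0, 1, 2, 3, 4, 5, 6] (7 of 7).

Area of each hull facet:
  f1: (p1, p6, p3) → 103.9681
  f2: (p0, p1, p3) → 28.5152
  f3: (p2, p6, p3) → 109.1406
  f4: (p2, p4, p6) → 52.7926
  f5: (p2, p0, p3) → 75.8098
  f6: (p2, p0, p4) → 44.5501
  f7: (p5, p1, p6) → 23.7514
  f8: (p5, p0, p1) → 44.7087
  f9: (p5, p4, p6) → 32.1624
  f10: (p5, p0, p4) → 93.6304
Σ area = 609.029

Check V−E+F: 7 − 15 + 10 = 2.

facets=10 area=609.029


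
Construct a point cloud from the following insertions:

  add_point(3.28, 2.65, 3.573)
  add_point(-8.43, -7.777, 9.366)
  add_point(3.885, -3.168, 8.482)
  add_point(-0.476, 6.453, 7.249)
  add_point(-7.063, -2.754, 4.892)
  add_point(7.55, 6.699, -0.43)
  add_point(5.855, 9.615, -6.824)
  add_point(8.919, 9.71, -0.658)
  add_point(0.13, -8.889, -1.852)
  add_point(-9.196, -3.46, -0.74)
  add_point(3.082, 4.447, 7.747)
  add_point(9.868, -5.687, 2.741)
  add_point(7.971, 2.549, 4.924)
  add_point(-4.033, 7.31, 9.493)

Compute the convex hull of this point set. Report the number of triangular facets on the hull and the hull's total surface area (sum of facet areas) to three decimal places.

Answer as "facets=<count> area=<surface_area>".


facets=16 area=989.306

Hull vertices (10/14): indices [1, 2, 6, 7, 8, 9, 10, 11, 12, 13].

Per-facet area ½‖(b−a)×(c−a)‖:
  f1: (p1, p13, p9) → 81.1062
  f2: (p6, p7, p11) → 53.2202
  f3: (p6, p13, p9) → 144.1011
  f4: (p6, p13, p7) → 56.1229
  f5: (p12, p7, p11) → 32.8842
  f6: (p8, p6, p9) → 106.4614
  f7: (p8, p6, p11) → 102.4249
  f8: (p8, p1, p9) → 58.9649
  f9: (p8, p1, p11) → 78.2316
  f10: (p10, p13, p7) → 40.3111
  f11: (p10, p12, p7) → 26.9725
  f12: (p2, p1, p13) → 83.1022
  f13: (p2, p10, p13) → 27.2619
  f14: (p2, p1, p11) → 46.1932
  f15: (p2, p12, p11) → 30.5394
  f16: (p2, p10, p12) → 21.4085
Σ area = 989.306

Check V−E+F: 10 − 24 + 16 = 2.


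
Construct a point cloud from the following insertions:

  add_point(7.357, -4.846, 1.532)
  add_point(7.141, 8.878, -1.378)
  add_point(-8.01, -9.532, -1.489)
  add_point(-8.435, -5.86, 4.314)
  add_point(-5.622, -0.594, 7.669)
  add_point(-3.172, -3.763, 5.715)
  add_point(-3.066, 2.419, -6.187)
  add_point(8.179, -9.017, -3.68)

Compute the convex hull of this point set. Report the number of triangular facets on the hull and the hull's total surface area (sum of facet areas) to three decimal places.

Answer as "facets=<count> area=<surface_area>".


Hull vertices (8/8): indices [0, 1, 2, 3, 4, 5, 6, 7].

Facet areas (half cross-product norm):
  f1: (p6, p1, p7) → 102.1471
  f2: (p2, p7, p3) → 55.5274
  f3: (p2, p6, p3) → 46.7770
  f4: (p2, p6, p7) → 101.5783
  f5: (p0, p1, p7) → 42.1910
  f6: (p5, p7, p3) → 42.0426
  f7: (p5, p0, p7) → 34.0459
  f8: (p4, p0, p1) → 102.7876
  f9: (p4, p5, p0) → 17.1318
  f10: (p4, p5, p3) → 12.8860
  f11: (p4, p6, p3) → 47.9255
  f12: (p4, p6, p1) → 93.0668
Σ area = 698.107

Euler: V−E+F = 8−18+12 = 2.

facets=12 area=698.107


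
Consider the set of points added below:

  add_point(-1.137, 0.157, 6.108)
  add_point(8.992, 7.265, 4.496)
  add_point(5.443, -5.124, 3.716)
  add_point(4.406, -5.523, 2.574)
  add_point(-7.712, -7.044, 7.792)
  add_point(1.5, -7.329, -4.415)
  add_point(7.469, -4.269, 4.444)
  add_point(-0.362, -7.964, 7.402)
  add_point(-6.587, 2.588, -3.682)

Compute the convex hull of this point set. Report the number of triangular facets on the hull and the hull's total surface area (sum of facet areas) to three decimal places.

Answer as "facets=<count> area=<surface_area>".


facets=10 area=598.903

Hull vertices (7/9): indices [0, 1, 4, 5, 6, 7, 8].

Per-facet area ½‖(b−a)×(c−a)‖:
  f1: (p7, p1, p4) → 61.0686
  f2: (p7, p5, p4) → 43.5388
  f3: (p8, p5, p4) → 88.0226
  f4: (p8, p5, p1) → 110.7190
  f5: (p6, p5, p1) → 60.6255
  f6: (p6, p7, p1) → 45.7564
  f7: (p6, p7, p5) → 48.2806
  f8: (p0, p1, p4) → 13.4952
  f9: (p0, p8, p4) → 56.7207
  f10: (p0, p8, p1) → 70.6753
Σ area = 598.903

Euler: V−E+F = 7−15+10 = 2.


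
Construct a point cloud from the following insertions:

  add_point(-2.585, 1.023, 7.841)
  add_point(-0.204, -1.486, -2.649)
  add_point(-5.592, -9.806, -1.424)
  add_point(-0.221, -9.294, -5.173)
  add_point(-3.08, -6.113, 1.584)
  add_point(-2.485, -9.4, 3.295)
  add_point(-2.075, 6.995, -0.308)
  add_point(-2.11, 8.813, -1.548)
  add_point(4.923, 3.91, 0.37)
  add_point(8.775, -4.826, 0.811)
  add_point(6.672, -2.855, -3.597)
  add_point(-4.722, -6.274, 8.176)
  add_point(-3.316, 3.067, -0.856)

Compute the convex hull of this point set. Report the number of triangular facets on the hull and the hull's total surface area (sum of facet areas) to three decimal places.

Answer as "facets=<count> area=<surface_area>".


Points on the hull: [0, 2, 3, 5, 7, 8, 9, 10, 11, 12] (10 of 13).

Facet areas (half cross-product norm):
  f1: (p3, p7, p2) → 60.5478
  f2: (p5, p11, p2) → 15.3091
  f3: (p5, p11, p9) → 36.7767
  f4: (p5, p3, p2) → 18.6038
  f5: (p5, p3, p9) → 49.0270
  f6: (p12, p7, p2) → 6.3097
  f7: (p12, p11, p2) → 61.7382
  f8: (p12, p11, p7) → 23.3066
  f9: (p0, p11, p9) → 54.9137
  f10: (p0, p11, p7) → 35.0465
  f11: (p10, p3, p9) → 24.8005
  f12: (p10, p3, p7) → 69.9484
  f13: (p8, p0, p9) → 52.4629
  f14: (p8, p0, p7) → 46.6650
  f15: (p8, p10, p9) → 21.1576
  f16: (p8, p10, p7) → 29.7888
Σ area = 606.402

Check V−E+F: 10 − 24 + 16 = 2.

facets=16 area=606.402


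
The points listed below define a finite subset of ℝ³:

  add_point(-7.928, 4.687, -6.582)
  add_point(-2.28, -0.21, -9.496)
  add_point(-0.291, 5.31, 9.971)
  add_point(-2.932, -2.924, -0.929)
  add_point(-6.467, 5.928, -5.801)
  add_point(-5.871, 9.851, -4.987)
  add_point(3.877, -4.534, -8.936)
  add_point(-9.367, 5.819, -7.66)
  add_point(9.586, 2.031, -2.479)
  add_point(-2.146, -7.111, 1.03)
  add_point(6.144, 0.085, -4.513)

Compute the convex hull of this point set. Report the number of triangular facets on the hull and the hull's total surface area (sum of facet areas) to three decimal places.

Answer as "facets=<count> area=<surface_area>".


Hull vertices (7/11): indices [1, 2, 5, 6, 7, 8, 9].

Triangle areas on the boundary:
  f1: (p2, p9, p7) → 127.7124
  f2: (p2, p9, p8) → 105.7089
  f3: (p6, p9, p8) → 64.2776
  f4: (p5, p2, p7) → 45.0513
  f5: (p5, p2, p8) → 121.4841
  f6: (p1, p6, p8) → 40.5392
  f7: (p1, p5, p8) → 80.7653
  f8: (p1, p5, p7) → 28.2156
  f9: (p1, p9, p7) → 58.5473
  f10: (p1, p6, p9) → 43.8224
Σ area = 716.124

Euler characteristic 7−15+10 = 2 ✓

facets=10 area=716.124


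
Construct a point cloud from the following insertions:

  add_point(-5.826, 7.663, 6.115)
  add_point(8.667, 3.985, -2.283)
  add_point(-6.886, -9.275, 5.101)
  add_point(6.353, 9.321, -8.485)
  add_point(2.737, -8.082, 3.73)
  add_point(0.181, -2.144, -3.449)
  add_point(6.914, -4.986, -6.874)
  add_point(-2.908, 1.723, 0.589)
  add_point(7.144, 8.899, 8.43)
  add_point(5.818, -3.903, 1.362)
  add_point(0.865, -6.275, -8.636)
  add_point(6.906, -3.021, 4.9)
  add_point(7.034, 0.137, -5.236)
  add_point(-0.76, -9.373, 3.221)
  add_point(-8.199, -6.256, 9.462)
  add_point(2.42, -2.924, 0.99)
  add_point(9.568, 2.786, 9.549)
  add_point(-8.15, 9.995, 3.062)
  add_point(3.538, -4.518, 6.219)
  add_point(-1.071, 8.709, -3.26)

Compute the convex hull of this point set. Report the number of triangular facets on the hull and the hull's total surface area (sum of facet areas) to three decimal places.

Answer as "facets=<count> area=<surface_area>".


Hull vertices (15/20): indices [0, 1, 2, 3, 4, 6, 8, 10, 11, 13, 14, 16, 17, 18, 19].

Per-facet area ½‖(b−a)×(c−a)‖:
  f1: (p8, p16, p14) → 66.2151
  f2: (p8, p3, p17) → 127.5165
  f3: (p19, p10, p17) → 69.1146
  f4: (p19, p3, p17) → 10.0461
  f5: (p19, p3, p10) → 71.0334
  f6: (p0, p17, p14) → 26.7585
  f7: (p0, p8, p14) → 93.8804
  f8: (p0, p8, p17) → 24.2476
  f9: (p18, p16, p14) → 49.9235
  f10: (p18, p4, p14) → 26.9236
  f11: (p18, p4, p16) → 10.4495
  f12: (p2, p17, p14) → 46.5385
  f13: (p2, p10, p17) → 151.1849
  f14: (p1, p8, p16) → 38.1174
  f15: (p1, p8, p3) → 47.0733
  f16: (p11, p4, p16) → 12.8447
  f17: (p6, p3, p10) → 45.9254
  f18: (p6, p11, p4) → 37.9479
  f19: (p6, p1, p3) → 42.8036
  f20: (p6, p11, p16) → 33.6209
  f21: (p6, p1, p16) → 56.6680
  f22: (p13, p2, p10) → 36.2511
  f23: (p13, p6, p10) → 39.5930
  f24: (p13, p6, p4) → 21.2124
  f25: (p13, p4, p14) → 16.7198
  f26: (p13, p2, p14) → 15.4334
Σ area = 1218.043

Check V−E+F: 15 − 39 + 26 = 2.

facets=26 area=1218.043


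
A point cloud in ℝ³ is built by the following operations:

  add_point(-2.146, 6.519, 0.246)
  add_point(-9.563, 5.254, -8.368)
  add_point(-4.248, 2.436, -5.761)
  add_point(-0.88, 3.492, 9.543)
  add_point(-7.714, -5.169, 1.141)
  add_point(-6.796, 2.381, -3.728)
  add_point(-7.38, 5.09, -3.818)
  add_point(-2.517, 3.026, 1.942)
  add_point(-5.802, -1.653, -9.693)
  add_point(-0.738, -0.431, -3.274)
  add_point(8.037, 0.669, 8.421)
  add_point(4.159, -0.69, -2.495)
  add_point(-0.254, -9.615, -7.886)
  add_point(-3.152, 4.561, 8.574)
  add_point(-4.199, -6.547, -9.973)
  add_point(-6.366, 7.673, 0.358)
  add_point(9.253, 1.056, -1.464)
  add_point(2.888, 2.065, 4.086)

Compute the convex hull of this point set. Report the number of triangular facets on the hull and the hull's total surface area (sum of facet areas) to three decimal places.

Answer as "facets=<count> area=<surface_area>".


facets=18 area=872.598

Points on the hull: [0, 1, 3, 4, 8, 10, 12, 13, 14, 15, 16] (11 of 18).

Triangle areas on the boundary:
  f1: (p8, p16, p1) → 67.9365
  f2: (p15, p4, p1) → 60.4511
  f3: (p10, p12, p16) → 74.3369
  f4: (p10, p4, p12) → 113.9336
  f5: (p10, p4, p3) → 63.9012
  f6: (p14, p12, p16) → 41.4444
  f7: (p14, p8, p16) → 44.5863
  f8: (p14, p4, p12) → 31.6824
  f9: (p14, p4, p1) → 71.9409
  f10: (p14, p8, p1) → 4.3488
  f11: (p13, p4, p3) → 17.2148
  f12: (p13, p15, p4) → 56.7368
  f13: (p13, p10, p3) → 6.1323
  f14: (p0, p13, p15) → 18.7925
  f15: (p0, p13, p10) → 50.9685
  f16: (p0, p10, p16) → 61.9326
  f17: (p0, p16, p1) → 65.8158
  f18: (p0, p15, p1) → 20.4429
Σ area = 872.598

Euler characteristic 11−27+18 = 2 ✓


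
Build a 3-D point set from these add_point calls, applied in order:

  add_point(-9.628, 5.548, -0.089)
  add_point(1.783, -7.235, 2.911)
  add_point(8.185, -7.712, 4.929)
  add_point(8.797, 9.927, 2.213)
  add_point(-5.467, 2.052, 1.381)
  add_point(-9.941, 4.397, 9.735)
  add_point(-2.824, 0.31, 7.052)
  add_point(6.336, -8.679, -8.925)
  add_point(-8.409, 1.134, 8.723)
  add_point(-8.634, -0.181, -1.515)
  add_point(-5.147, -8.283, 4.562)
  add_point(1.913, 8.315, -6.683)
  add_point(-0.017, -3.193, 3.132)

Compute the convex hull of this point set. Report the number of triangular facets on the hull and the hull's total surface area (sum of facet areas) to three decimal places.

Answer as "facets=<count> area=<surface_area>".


Extreme-point indices: [0, 2, 3, 5, 7, 8, 9, 10, 11] — 9 of 13 on the boundary.

Triangle areas on the boundary:
  f1: (p0, p3, p5) → 94.2127
  f2: (p2, p3, p5) → 175.3598
  f3: (p2, p7, p3) → 124.7149
  f4: (p9, p0, p5) → 29.3707
  f5: (p11, p7, p3) → 100.2262
  f6: (p11, p0, p3) → 76.0998
  f7: (p11, p9, p7) → 120.8621
  f8: (p11, p9, p0) → 40.5641
  f9: (p8, p2, p5) → 21.0963
  f10: (p10, p2, p7) → 92.2790
  f11: (p10, p9, p7) → 92.8943
  f12: (p10, p8, p2) → 69.7247
  f13: (p10, p9, p5) → 64.0457
  f14: (p10, p8, p5) → 3.1677
Σ area = 1104.618

Euler characteristic 9−21+14 = 2 ✓

facets=14 area=1104.618


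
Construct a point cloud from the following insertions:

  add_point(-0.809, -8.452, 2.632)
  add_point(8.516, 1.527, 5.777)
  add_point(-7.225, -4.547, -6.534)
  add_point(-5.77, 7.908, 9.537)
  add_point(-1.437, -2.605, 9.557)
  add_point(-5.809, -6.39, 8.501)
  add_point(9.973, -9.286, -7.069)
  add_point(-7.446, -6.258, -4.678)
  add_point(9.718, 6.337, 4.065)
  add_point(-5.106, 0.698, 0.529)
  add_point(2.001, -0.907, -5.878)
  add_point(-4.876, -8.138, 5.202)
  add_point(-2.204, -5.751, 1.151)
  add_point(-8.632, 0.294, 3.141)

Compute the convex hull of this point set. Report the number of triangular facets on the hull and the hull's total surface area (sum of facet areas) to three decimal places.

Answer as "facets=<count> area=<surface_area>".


12 of the 14 inputs are extreme points: [0, 1, 2, 3, 4, 5, 6, 7, 8, 10, 11, 13].

Area of each hull facet:
  f1: (p1, p4, p6) → 95.8004
  f2: (p1, p4, p3) → 64.9297
  f3: (p2, p3, p13) → 30.7130
  f4: (p2, p10, p3) → 95.1975
  f5: (p2, p10, p6) → 53.7794
  f6: (p8, p1, p3) → 42.0531
  f7: (p8, p10, p3) → 116.7648
  f8: (p8, p1, p6) → 41.8811
  f9: (p8, p10, p6) → 84.2416
  f10: (p0, p4, p6) → 52.9301
  f11: (p0, p11, p6) → 5.8894
  f12: (p7, p11, p6) → 91.6223
  f13: (p7, p2, p6) → 22.5512
  f14: (p7, p2, p13) → 12.8894
  f15: (p5, p0, p4) → 23.1266
  f16: (p5, p0, p11) → 6.7050
  f17: (p5, p4, p3) → 31.7579
  f18: (p5, p3, p13) → 46.4765
  f19: (p5, p7, p13) → 46.2477
  f20: (p5, p7, p11) → 14.7616
Σ area = 980.318

Check V−E+F: 12 − 30 + 20 = 2.

facets=20 area=980.318


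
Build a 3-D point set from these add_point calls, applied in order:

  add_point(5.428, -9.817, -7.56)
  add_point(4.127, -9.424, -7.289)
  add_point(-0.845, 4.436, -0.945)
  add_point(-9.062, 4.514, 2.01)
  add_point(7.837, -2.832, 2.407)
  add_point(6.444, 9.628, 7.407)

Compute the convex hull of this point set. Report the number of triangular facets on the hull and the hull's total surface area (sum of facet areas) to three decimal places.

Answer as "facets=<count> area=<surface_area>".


6 of the 6 inputs are extreme points: [0, 1, 2, 3, 4, 5].

Per-facet area ½‖(b−a)×(c−a)‖:
  f1: (p5, p4, p3) → 110.7944
  f2: (p0, p5, p4) → 50.5473
  f3: (p2, p5, p3) → 50.5344
  f4: (p2, p0, p5) → 94.7586
  f5: (p1, p4, p3) → 112.9651
  f6: (p1, p0, p4) → 8.5189
  f7: (p1, p2, p3) → 63.0889
  f8: (p1, p2, p0) → 8.7719
Σ area = 499.980

Check V−E+F: 6 − 12 + 8 = 2.

facets=8 area=499.980


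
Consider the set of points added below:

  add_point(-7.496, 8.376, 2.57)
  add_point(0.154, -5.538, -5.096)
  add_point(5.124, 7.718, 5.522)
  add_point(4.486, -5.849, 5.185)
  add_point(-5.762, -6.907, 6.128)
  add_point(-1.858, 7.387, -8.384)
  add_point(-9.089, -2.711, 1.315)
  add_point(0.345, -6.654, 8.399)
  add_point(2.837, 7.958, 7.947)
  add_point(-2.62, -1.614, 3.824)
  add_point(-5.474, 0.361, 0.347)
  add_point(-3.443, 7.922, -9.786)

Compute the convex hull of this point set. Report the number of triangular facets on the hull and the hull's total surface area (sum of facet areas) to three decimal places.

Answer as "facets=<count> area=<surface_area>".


facets=16 area=800.749

Extreme-point indices: [0, 1, 2, 3, 4, 5, 6, 7, 8, 11] — 10 of 12 on the boundary.

Per-facet area ½‖(b−a)×(c−a)‖:
  f1: (p1, p11, p6) → 82.7222
  f2: (p0, p11, p6) → 72.9880
  f3: (p3, p1, p2) → 75.8092
  f4: (p3, p1, p7) → 28.5816
  f5: (p5, p11, p2) → 7.5950
  f6: (p5, p1, p2) → 101.2258
  f7: (p5, p1, p11) → 12.7491
  f8: (p4, p0, p6) → 36.5643
  f9: (p4, p1, p6) → 41.3389
  f10: (p4, p1, p7) → 41.2409
  f11: (p8, p3, p2) → 22.6645
  f12: (p8, p3, p7) → 37.5222
  f13: (p8, p11, p2) → 27.9812
  f14: (p8, p0, p11) → 74.8455
  f15: (p8, p4, p7) → 47.5145
  f16: (p8, p4, p0) → 89.4062
Σ area = 800.749

Check V−E+F: 10 − 24 + 16 = 2.


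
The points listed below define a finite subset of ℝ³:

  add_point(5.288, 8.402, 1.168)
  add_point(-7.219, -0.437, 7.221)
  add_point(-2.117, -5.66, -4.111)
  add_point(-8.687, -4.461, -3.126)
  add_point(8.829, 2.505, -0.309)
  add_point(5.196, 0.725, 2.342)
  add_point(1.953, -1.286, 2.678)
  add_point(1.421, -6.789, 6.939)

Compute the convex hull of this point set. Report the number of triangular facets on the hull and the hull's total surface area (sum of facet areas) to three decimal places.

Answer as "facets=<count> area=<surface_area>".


Hull vertices (6/8): indices [0, 1, 2, 3, 4, 7].

Per-facet area ½‖(b−a)×(c−a)‖:
  f1: (p7, p0, p4) → 48.1464
  f2: (p1, p0, p3) → 92.1058
  f3: (p1, p7, p3) → 59.5443
  f4: (p1, p7, p0) → 84.1615
  f5: (p2, p0, p3) → 54.9396
  f6: (p2, p0, p4) → 49.2956
  f7: (p2, p7, p3) → 38.7460
  f8: (p2, p7, p4) → 74.4833
Σ area = 501.422

Euler characteristic 6−12+8 = 2 ✓

facets=8 area=501.422


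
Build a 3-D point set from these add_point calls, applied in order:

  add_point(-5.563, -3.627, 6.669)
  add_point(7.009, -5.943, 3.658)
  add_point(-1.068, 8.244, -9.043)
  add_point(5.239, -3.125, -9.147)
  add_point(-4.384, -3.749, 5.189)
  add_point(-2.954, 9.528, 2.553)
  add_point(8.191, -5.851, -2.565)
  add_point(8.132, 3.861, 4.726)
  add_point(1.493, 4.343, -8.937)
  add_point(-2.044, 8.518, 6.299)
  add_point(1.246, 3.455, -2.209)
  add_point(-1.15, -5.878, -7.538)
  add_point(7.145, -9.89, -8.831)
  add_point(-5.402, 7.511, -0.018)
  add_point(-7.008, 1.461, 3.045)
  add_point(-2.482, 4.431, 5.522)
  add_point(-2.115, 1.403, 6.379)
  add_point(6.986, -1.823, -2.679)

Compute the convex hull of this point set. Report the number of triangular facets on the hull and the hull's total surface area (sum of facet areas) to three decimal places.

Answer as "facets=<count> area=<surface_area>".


Points on the hull: [0, 1, 2, 3, 5, 6, 7, 8, 9, 11, 12, 13, 14, 16] (14 of 18).

Per-facet area ½‖(b−a)×(c−a)‖:
  f1: (p7, p2, p5) → 74.6691
  f2: (p11, p2, p14) → 90.5076
  f3: (p13, p2, p14) → 29.0251
  f4: (p13, p2, p5) → 19.7257
  f5: (p1, p7, p6) → 31.3617
  f6: (p9, p7, p5) → 22.1530
  f7: (p9, p13, p14) → 24.8643
  f8: (p9, p13, p5) → 6.4863
  f9: (p8, p2, p3) → 2.4408
  f10: (p8, p7, p3) → 62.2063
  f11: (p8, p7, p2) → 33.9828
  f12: (p12, p7, p6) → 17.0179
  f13: (p12, p7, p3) → 52.3460
  f14: (p12, p1, p6) → 14.8037
  f15: (p12, p2, p3) → 10.7721
  f16: (p12, p11, p2) → 60.2972
  f17: (p0, p9, p14) → 28.3221
  f18: (p0, p11, p14) → 45.2039
  f19: (p0, p1, p7) → 64.9114
  f20: (p0, p12, p11) → 62.2536
  f21: (p0, p12, p1) → 82.5315
  f22: (p16, p9, p7) → 36.8249
  f23: (p16, p0, p7) → 21.9090
  f24: (p16, p0, p9) → 12.1169
Σ area = 906.733

Check V−E+F: 14 − 36 + 24 = 2.

facets=24 area=906.733


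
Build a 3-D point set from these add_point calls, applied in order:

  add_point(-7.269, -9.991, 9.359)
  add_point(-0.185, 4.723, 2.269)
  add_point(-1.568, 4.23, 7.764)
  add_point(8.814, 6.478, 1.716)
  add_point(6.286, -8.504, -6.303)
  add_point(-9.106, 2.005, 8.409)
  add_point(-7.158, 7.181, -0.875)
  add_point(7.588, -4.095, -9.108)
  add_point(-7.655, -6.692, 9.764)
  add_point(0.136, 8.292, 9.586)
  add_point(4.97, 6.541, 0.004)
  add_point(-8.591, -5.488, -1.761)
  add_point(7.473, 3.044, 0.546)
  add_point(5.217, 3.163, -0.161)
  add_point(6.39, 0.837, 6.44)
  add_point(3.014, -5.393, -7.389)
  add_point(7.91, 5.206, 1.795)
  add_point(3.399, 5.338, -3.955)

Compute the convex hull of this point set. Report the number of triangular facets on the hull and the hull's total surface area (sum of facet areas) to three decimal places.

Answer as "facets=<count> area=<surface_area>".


facets=22 area=1081.371

13 of the 18 inputs are extreme points: [0, 3, 4, 5, 6, 7, 8, 9, 10, 11, 14, 15, 17].

Area of each hull facet:
  f1: (p9, p6, p5) → 57.4078
  f2: (p4, p7, p3) → 39.8904
  f3: (p17, p7, p3) → 44.8781
  f4: (p17, p6, p7) → 51.3408
  f5: (p11, p0, p5) → 65.3768
  f6: (p11, p6, p5) → 62.1649
  f7: (p11, p4, p0) → 95.2300
  f8: (p8, p0, p5) → 4.0975
  f9: (p8, p9, p5) → 46.0407
  f10: (p8, p9, p0) → 16.1649
  f11: (p14, p9, p3) → 39.1528
  f12: (p14, p9, p0) → 90.1018
  f13: (p14, p4, p3) → 61.0933
  f14: (p14, p4, p0) → 135.7397
  f15: (p10, p17, p3) → 6.7936
  f16: (p10, p17, p6) → 24.6517
  f17: (p10, p9, p3) → 22.8533
  f18: (p10, p9, p6) → 61.0297
  f19: (p15, p4, p7) → 10.8292
  f20: (p15, p11, p4) → 25.4511
  f21: (p15, p6, p7) → 38.9120
  f22: (p15, p11, p6) → 82.1712
Σ area = 1081.371

Euler: V−E+F = 13−33+22 = 2.


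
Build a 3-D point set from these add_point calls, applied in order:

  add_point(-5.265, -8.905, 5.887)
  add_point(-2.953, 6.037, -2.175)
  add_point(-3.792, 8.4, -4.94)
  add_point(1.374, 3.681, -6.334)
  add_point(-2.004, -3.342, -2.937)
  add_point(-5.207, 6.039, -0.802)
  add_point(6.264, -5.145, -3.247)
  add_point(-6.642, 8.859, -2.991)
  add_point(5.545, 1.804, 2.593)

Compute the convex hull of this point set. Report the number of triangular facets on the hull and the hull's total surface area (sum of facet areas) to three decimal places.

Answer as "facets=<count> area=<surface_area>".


Extreme-point indices: [0, 2, 3, 4, 5, 6, 7, 8] — 8 of 9 on the boundary.

Area of each hull facet:
  f1: (p8, p0, p6) → 66.8006
  f2: (p8, p3, p6) → 41.9501
  f3: (p4, p0, p7) → 66.1772
  f4: (p4, p0, p6) → 45.2165
  f5: (p4, p3, p6) → 35.0575
  f6: (p5, p0, p7) → 13.7232
  f7: (p5, p8, p7) → 15.2986
  f8: (p5, p8, p0) → 88.8810
  f9: (p2, p8, p7) → 22.6396
  f10: (p2, p8, p3) → 34.6357
  f11: (p2, p4, p7) → 20.7172
  f12: (p2, p4, p3) → 29.8272
Σ area = 480.925

Euler: V−E+F = 8−18+12 = 2.

facets=12 area=480.925


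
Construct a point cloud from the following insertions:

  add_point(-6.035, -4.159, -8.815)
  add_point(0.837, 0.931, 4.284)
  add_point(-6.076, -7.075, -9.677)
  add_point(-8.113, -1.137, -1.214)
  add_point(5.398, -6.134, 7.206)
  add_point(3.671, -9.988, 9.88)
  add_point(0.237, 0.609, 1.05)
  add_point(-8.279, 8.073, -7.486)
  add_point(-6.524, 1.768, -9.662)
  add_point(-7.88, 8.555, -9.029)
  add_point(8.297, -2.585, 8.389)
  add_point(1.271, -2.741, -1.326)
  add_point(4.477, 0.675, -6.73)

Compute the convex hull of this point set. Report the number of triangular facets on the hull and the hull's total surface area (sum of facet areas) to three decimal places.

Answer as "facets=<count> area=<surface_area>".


Points on the hull: [1, 2, 3, 4, 5, 7, 8, 9, 10, 12] (10 of 13).

Triangle areas on the boundary:
  f1: (p12, p5, p2) → 130.8694
  f2: (p1, p10, p7) → 27.9939
  f3: (p1, p5, p10) → 40.7742
  f4: (p9, p2, p7) → 12.7834
  f5: (p9, p10, p7) → 17.6458
  f6: (p9, p12, p10) → 105.1989
  f7: (p4, p5, p10) → 8.9270
  f8: (p4, p12, p10) → 36.6830
  f9: (p4, p12, p5) → 23.4446
  f10: (p3, p1, p7) → 59.0479
  f11: (p3, p1, p5) → 65.2835
  f12: (p3, p2, p7) → 58.7052
  f13: (p3, p5, p2) → 96.8008
  f14: (p8, p12, p2) → 50.1099
  f15: (p8, p9, p2) → 5.2532
  f16: (p8, p9, p12) → 38.4032
Σ area = 777.924

Euler characteristic 10−24+16 = 2 ✓

facets=16 area=777.924
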